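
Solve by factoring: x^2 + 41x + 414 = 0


We need two numbers that multiply to 414 and add to 41.
Those numbers are 18 and 23 (since 18 * 23 = 414 and 18 + 23 = 41).
So x^2 + 41x + 414 = (x + 18)(x + 23) = 0
Setting each factor to zero: x = -18 or x = -23

x = -23, x = -18


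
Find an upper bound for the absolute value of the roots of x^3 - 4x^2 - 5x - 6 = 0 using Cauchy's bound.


Cauchy's bound: all roots r satisfy |r| <= 1 + max(|a_i/a_n|) for i = 0,...,n-1
where a_n is the leading coefficient.

Coefficients: [1, -4, -5, -6]
Leading coefficient a_n = 1
Ratios |a_i/a_n|: 4, 5, 6
Maximum ratio: 6
Cauchy's bound: |r| <= 1 + 6 = 7

Upper bound = 7


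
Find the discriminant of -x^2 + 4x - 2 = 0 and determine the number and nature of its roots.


For ax^2 + bx + c = 0, discriminant D = b^2 - 4ac
Here a = -1, b = 4, c = -2
D = (4)^2 - 4(-1)(-2) = 16 - 8 = 8

D = 8 > 0 but not a perfect square
The equation has 2 distinct real irrational roots.

Discriminant = 8, 2 distinct real irrational roots


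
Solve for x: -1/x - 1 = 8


Subtract -1 from both sides: -1/x = 9
Multiply both sides by x: -1 = 9 * x
Divide by 9: x = -1/9

x = -1/9


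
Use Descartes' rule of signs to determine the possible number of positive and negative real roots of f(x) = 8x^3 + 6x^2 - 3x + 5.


Descartes' rule of signs:

For positive roots, count sign changes in f(x) = 8x^3 + 6x^2 - 3x + 5:
Signs of coefficients: +, +, -, +
Number of sign changes: 2
Possible positive real roots: 2, 0

For negative roots, examine f(-x) = -8x^3 + 6x^2 + 3x + 5:
Signs of coefficients: -, +, +, +
Number of sign changes: 1
Possible negative real roots: 1

Positive roots: 2 or 0; Negative roots: 1


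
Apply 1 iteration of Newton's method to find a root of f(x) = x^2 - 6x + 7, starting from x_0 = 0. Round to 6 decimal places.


Newton's method: x_(n+1) = x_n - f(x_n)/f'(x_n)
f(x) = x^2 - 6x + 7
f'(x) = 2x - 6

Iteration 1:
  f(0.000000) = 7.000000
  f'(0.000000) = -6.000000
  x_1 = 0.000000 - (7.000000)/(-6.000000) = 1.166667

x_1 = 1.166667


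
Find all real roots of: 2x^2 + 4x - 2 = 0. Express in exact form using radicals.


Using the quadratic formula: x = (-b ± sqrt(b^2 - 4ac)) / (2a)
Here a = 2, b = 4, c = -2
Discriminant = b^2 - 4ac = 4^2 - 4(2)(-2) = 16 + 16 = 32
Since discriminant = 32 > 0, there are two real roots.
x = (-4 ± 4*sqrt(2)) / 4
Simplifying: x = -1 ± sqrt(2)
Numerically: x ≈ 0.4142 or x ≈ -2.4142

x = -1 + sqrt(2) or x = -1 - sqrt(2)


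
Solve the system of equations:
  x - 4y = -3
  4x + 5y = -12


Using Cramer's rule:
Determinant D = (1)(5) - (4)(-4) = 5 + 16 = 21
Dx = (-3)(5) - (-12)(-4) = -15 - 48 = -63
Dy = (1)(-12) - (4)(-3) = -12 + 12 = 0
x = Dx/D = -63/21 = -3
y = Dy/D = 0/21 = 0

x = -3, y = 0


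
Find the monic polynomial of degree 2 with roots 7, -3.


A monic polynomial with roots 7, -3 is:
p(x) = (x - 7)(x + 3)
After multiplying by (x - 7): x - 7
After multiplying by (x + 3): x^2 - 4x - 21

x^2 - 4x - 21


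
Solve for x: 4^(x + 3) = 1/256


Express both sides with the same base.
1/256 = 4^(-4)
Since the bases match, equate exponents: x + 3 = -4
So x = -4 - (3) = -7

x = -7


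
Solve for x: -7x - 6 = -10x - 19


Starting with: -7x - 6 = -10x - 19
Move all x terms to left: (-7 + 10)x = -19 + 6
Simplify: 3x = -13
Divide both sides by 3: x = -13/3

x = -13/3


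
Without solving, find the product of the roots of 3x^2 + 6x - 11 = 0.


By Vieta's formulas for ax^2 + bx + c = 0:
  Sum of roots = -b/a
  Product of roots = c/a

Here a = 3, b = 6, c = -11
Sum = -(6)/3 = -2
Product = -11/3 = -11/3

Product = -11/3


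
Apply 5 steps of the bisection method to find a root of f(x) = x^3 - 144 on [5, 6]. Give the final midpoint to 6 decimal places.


f(x) = x^3 - 144
f(5) = -19 < 0
f(6) = 72 > 0

Step 1: midpoint = (5.000000 + 6.000000)/2 = 5.500000
  f(5.500000) = 22.375000
  f(mid) > 0, so root is in [5.000000, 5.500000]

Step 2: midpoint = (5.000000 + 5.500000)/2 = 5.250000
  f(5.250000) = 0.703125
  f(mid) > 0, so root is in [5.000000, 5.250000]

Step 3: midpoint = (5.000000 + 5.250000)/2 = 5.125000
  f(5.125000) = -9.388672
  f(mid) < 0, so root is in [5.125000, 5.250000]

Step 4: midpoint = (5.125000 + 5.250000)/2 = 5.187500
  f(5.187500) = -4.403564
  f(mid) < 0, so root is in [5.187500, 5.250000]

Step 5: midpoint = (5.187500 + 5.250000)/2 = 5.218750
  f(5.218750) = -1.865509
  f(mid) < 0, so root is in [5.218750, 5.250000]

midpoint = 5.218750


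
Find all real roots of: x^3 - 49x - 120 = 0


Let p(x) = x^3 - 49x - 120. By the rational root theorem (leading coefficient 1), any rational root is an integer divisor of 120: try ±1, ±2, ... in turn.
Test x = 1: value = -168 ≠ 0.
Test x = -1: value = -72 ≠ 0.
Test x = 2: value = -210 ≠ 0.
Test x = -2: value = -30 ≠ 0.
Test x = 3: value = -240 ≠ 0.
Test x = -3: value = 0 ✓, so (x + 3) is a factor.
Synthetic division by (x + 3): bring down 1; 1(-3) + 0 = -3; (-3)(-3) - 49 = -40; (-40)(-3) - 120 = 0 → quotient x^2 - 3x - 40, remainder 0.
Solve the quadratic x^2 - 3x - 40 = 0: discriminant = (-3)^2 - 4(1)(-40) = 9 + 160 = 169.
sqrt(169) = 13, so x = (3 ± 13)/2: x = 8 or x = -5.

x = -5, x = -3, x = 8


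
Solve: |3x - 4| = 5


An absolute value equation |expr| = 5 gives two cases:
Case 1: 3x - 4 = 5
  3x = 9, so x = 3
Case 2: 3x - 4 = -5
  3x = -1, so x = -1/3

x = -1/3, x = 3


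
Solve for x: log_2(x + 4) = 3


Convert to exponential form: x + 4 = 2^3 = 8
x = 8 - 4 = 4
Check: log_2(4 + 4) = log_2(8) = log_2(8) = 3 ✓

x = 4


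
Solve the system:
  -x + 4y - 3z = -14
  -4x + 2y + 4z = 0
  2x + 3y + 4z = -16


Using Cramer's rule. Expand each determinant along the first row.
D  = (-1)*[2*4 - 4*3] - 4*[(-4)*4 - 4*2] + (-3)*[(-4)*3 - 2*2]
  = (-1)*(-4) - 4*(-24) + (-3)*(-16) = 148
Dx = (-14)*[2*4 - 4*3] - 4*[0*4 - 4*(-16)] + (-3)*[0*3 - 2*(-16)]
  = (-14)*(-4) - 4*(64) + (-3)*(32) = -296
Dy = (-1)*[0*4 - 4*(-16)] - (-14)*[(-4)*4 - 4*2] + (-3)*[(-4)*(-16) - 0*2]
  = (-1)*(64) - (-14)*(-24) + (-3)*(64) = -592
Dz = (-1)*[2*(-16) - 0*3] - 4*[(-4)*(-16) - 0*2] + (-14)*[(-4)*3 - 2*2]
  = (-1)*(-32) - 4*(64) + (-14)*(-16) = 0
x = Dx/D = -296/148 = -2, y = Dy/D = -592/148 = -4, z = Dz/D = 0/148 = 0
Check eq1: (-1)(-2) + (4)(-4) + (-3)(0) = -14 = -14 ✓
Check eq2: (-4)(-2) + (2)(-4) + (4)(0) = 0 = 0 ✓
Check eq3: (2)(-2) + (3)(-4) + (4)(0) = -16 = -16 ✓

x = -2, y = -4, z = 0


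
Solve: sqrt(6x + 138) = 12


Square both sides: 6x + 138 = 12^2 = 144
6x = 144 - 138 = 6
x = 1
Check: sqrt(6*1 + 138) = sqrt(144) = 12 ✓

x = 1


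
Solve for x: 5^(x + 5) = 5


Express both sides with the same base.
5 = 5^1
Since the bases match, equate exponents: x + 5 = 1
So x = 1 - (5) = -4

x = -4


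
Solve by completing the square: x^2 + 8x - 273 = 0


Start: x^2 + 8x - 273 = 0
Move constant: x^2 + 8x = 273
Half of 8 is 4, squared is 16
Add 16 to both sides: x^2 + 8x + 16 = 289
(x + 4)^2 = 289
x + 4 = ±17
x = -4 + 17 = 13 or x = -4 - 17 = -21

x = -21, x = 13


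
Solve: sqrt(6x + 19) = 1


Square both sides: 6x + 19 = 1^2 = 1
6x = 1 - 19 = -18
x = -3
Check: sqrt(6*(-3) + 19) = sqrt(1) = 1 ✓

x = -3


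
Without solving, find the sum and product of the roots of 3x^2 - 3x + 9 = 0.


By Vieta's formulas for ax^2 + bx + c = 0:
  Sum of roots = -b/a
  Product of roots = c/a

Here a = 3, b = -3, c = 9
Sum = -(-3)/3 = 1
Product = 9/3 = 3

Sum = 1, Product = 3


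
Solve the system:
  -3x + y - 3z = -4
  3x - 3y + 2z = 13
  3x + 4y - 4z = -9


Using Cramer's rule. Expand each determinant along the first row.
D  = (-3)*[(-3)*(-4) - 2*4] - 1*[3*(-4) - 2*3] + (-3)*[3*4 - (-3)*3]
  = (-3)*(4) - 1*(-18) + (-3)*(21) = -57
Dx = (-4)*[(-3)*(-4) - 2*4] - 1*[13*(-4) - 2*(-9)] + (-3)*[13*4 - (-3)*(-9)]
  = (-4)*(4) - 1*(-34) + (-3)*(25) = -57
Dy = (-3)*[13*(-4) - 2*(-9)] - (-4)*[3*(-4) - 2*3] + (-3)*[3*(-9) - 13*3]
  = (-3)*(-34) - (-4)*(-18) + (-3)*(-66) = 228
Dz = (-3)*[(-3)*(-9) - 13*4] - 1*[3*(-9) - 13*3] + (-4)*[3*4 - (-3)*3]
  = (-3)*(-25) - 1*(-66) + (-4)*(21) = 57
x = Dx/D = -57/-57 = 1, y = Dy/D = 228/-57 = -4, z = Dz/D = 57/-57 = -1
Check eq1: (-3)(1) + (1)(-4) + (-3)(-1) = -4 = -4 ✓
Check eq2: (3)(1) + (-3)(-4) + (2)(-1) = 13 = 13 ✓
Check eq3: (3)(1) + (4)(-4) + (-4)(-1) = -9 = -9 ✓

x = 1, y = -4, z = -1


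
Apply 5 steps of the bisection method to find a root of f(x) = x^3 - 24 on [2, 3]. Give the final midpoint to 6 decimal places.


f(x) = x^3 - 24
f(2) = -16 < 0
f(3) = 3 > 0

Step 1: midpoint = (2.000000 + 3.000000)/2 = 2.500000
  f(2.500000) = -8.375000
  f(mid) < 0, so root is in [2.500000, 3.000000]

Step 2: midpoint = (2.500000 + 3.000000)/2 = 2.750000
  f(2.750000) = -3.203125
  f(mid) < 0, so root is in [2.750000, 3.000000]

Step 3: midpoint = (2.750000 + 3.000000)/2 = 2.875000
  f(2.875000) = -0.236328
  f(mid) < 0, so root is in [2.875000, 3.000000]

Step 4: midpoint = (2.875000 + 3.000000)/2 = 2.937500
  f(2.937500) = 1.347412
  f(mid) > 0, so root is in [2.875000, 2.937500]

Step 5: midpoint = (2.875000 + 2.937500)/2 = 2.906250
  f(2.906250) = 0.547028
  f(mid) > 0, so root is in [2.875000, 2.906250]

midpoint = 2.906250


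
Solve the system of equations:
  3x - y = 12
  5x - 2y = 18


Using Cramer's rule:
Determinant D = (3)(-2) - (5)(-1) = -6 + 5 = -1
Dx = (12)(-2) - (18)(-1) = -24 + 18 = -6
Dy = (3)(18) - (5)(12) = 54 - 60 = -6
x = Dx/D = -6/-1 = 6
y = Dy/D = -6/-1 = 6

x = 6, y = 6


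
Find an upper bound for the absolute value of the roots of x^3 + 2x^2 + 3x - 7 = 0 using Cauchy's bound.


Cauchy's bound: all roots r satisfy |r| <= 1 + max(|a_i/a_n|) for i = 0,...,n-1
where a_n is the leading coefficient.

Coefficients: [1, 2, 3, -7]
Leading coefficient a_n = 1
Ratios |a_i/a_n|: 2, 3, 7
Maximum ratio: 7
Cauchy's bound: |r| <= 1 + 7 = 8

Upper bound = 8


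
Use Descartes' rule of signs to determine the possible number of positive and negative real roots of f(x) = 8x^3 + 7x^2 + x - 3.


Descartes' rule of signs:

For positive roots, count sign changes in f(x) = 8x^3 + 7x^2 + x - 3:
Signs of coefficients: +, +, +, -
Number of sign changes: 1
Possible positive real roots: 1

For negative roots, examine f(-x) = -8x^3 + 7x^2 - x - 3:
Signs of coefficients: -, +, -, -
Number of sign changes: 2
Possible negative real roots: 2, 0

Positive roots: 1; Negative roots: 2 or 0


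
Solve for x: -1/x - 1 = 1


Subtract -1 from both sides: -1/x = 2
Multiply both sides by x: -1 = 2 * x
Divide by 2: x = -1/2

x = -1/2


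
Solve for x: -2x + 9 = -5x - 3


Starting with: -2x + 9 = -5x - 3
Move all x terms to left: (-2 + 5)x = -3 - 9
Simplify: 3x = -12
Divide both sides by 3: x = -4

x = -4


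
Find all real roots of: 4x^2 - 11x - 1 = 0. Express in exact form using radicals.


Using the quadratic formula: x = (-b ± sqrt(b^2 - 4ac)) / (2a)
Here a = 4, b = -11, c = -1
Discriminant = b^2 - 4ac = (-11)^2 - 4(4)(-1) = 121 + 16 = 137
Since discriminant = 137 > 0, there are two real roots.
x = (11 ± sqrt(137)) / 8
Numerically: x ≈ 2.8381 or x ≈ -0.0881

x = (11 + sqrt(137)) / 8 or x = (11 - sqrt(137)) / 8


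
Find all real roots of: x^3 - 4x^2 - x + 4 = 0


Let p(x) = x^3 - 4x^2 - x + 4. By the rational root theorem (leading coefficient 1), any rational root is an integer divisor of 4: try ±1, ±2, ... in turn.
Test x = 1: value = 0 ✓, so (x - 1) is a factor.
Synthetic division by (x - 1): bring down 1; 1(1) - 4 = -3; (-3)(1) - 1 = -4; (-4)(1) + 4 = 0 → quotient x^2 - 3x - 4, remainder 0.
Solve the quadratic x^2 - 3x - 4 = 0: discriminant = (-3)^2 - 4(1)(-4) = 9 + 16 = 25.
sqrt(25) = 5, so x = (3 ± 5)/2: x = 4 or x = -1.

x = -1, x = 1, x = 4


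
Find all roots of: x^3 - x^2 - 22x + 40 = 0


Let p(x) = x^3 - x^2 - 22x + 40. By the rational root theorem (leading coefficient 1), any rational root is an integer divisor of 40: try ±1, ±2, ... in turn.
Test x = 1: value = 18 ≠ 0.
Test x = -1: value = 60 ≠ 0.
Test x = 2: value = 0 ✓, so (x - 2) is a factor.
Synthetic division by (x - 2): bring down 1; 1(2) - 1 = 1; 1(2) - 22 = -20; (-20)(2) + 40 = 0 → quotient x^2 + x - 20, remainder 0.
Solve the quadratic x^2 + x - 20 = 0: discriminant = 1^2 - 4(1)(-20) = 1 + 80 = 81.
sqrt(81) = 9, so x = (-1 ± 9)/2: x = 4 or x = -5.
Collecting all roots found:

x = -5, x = 2, x = 4


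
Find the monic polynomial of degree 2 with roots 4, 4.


A monic polynomial with roots 4, 4 is:
p(x) = (x - 4)(x - 4)
After multiplying by (x - 4): x - 4
After multiplying by (x - 4): x^2 - 8x + 16

x^2 - 8x + 16


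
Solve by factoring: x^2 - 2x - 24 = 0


We need two numbers that multiply to -24 and add to -2.
Those numbers are 4 and -6 (since 4 * (-6) = -24 and 4 + (-6) = -2).
So x^2 - 2x - 24 = (x + 4)(x - 6) = 0
Setting each factor to zero: x = -4 or x = 6

x = -4, x = 6


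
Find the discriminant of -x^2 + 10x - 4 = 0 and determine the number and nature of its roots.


For ax^2 + bx + c = 0, discriminant D = b^2 - 4ac
Here a = -1, b = 10, c = -4
D = (10)^2 - 4(-1)(-4) = 100 - 16 = 84

D = 84 > 0 but not a perfect square
The equation has 2 distinct real irrational roots.

Discriminant = 84, 2 distinct real irrational roots


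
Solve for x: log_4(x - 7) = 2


Convert to exponential form: x - 7 = 4^2 = 16
x = 16 + 7 = 23
Check: log_4(23 - 7) = log_4(16) = log_4(16) = 2 ✓

x = 23


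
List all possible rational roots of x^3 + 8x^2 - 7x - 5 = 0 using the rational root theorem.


Rational root theorem: possible roots are ±p/q where:
  p divides the constant term (-5): p ∈ {1, 5}
  q divides the leading coefficient (1): q ∈ {1}

All possible rational roots: -5, -1, 1, 5

-5, -1, 1, 5


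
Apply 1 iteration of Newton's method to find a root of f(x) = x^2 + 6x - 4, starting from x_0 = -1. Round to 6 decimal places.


Newton's method: x_(n+1) = x_n - f(x_n)/f'(x_n)
f(x) = x^2 + 6x - 4
f'(x) = 2x + 6

Iteration 1:
  f(-1.000000) = -9.000000
  f'(-1.000000) = 4.000000
  x_1 = -1.000000 - (-9.000000)/(4.000000) = 1.250000

x_1 = 1.250000


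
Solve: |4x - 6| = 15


An absolute value equation |expr| = 15 gives two cases:
Case 1: 4x - 6 = 15
  4x = 21, so x = 21/4
Case 2: 4x - 6 = -15
  4x = -9, so x = -9/4

x = -9/4, x = 21/4


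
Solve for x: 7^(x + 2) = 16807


Express both sides with the same base.
16807 = 7^5
Since the bases match, equate exponents: x + 2 = 5
So x = 5 - (2) = 3

x = 3


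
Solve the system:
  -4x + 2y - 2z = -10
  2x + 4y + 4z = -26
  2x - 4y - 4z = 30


Using Cramer's rule. Expand each determinant along the first row.
D  = (-4)*[4*(-4) - 4*(-4)] - 2*[2*(-4) - 4*2] + (-2)*[2*(-4) - 4*2]
  = (-4)*(0) - 2*(-16) + (-2)*(-16) = 64
Dx = (-10)*[4*(-4) - 4*(-4)] - 2*[(-26)*(-4) - 4*30] + (-2)*[(-26)*(-4) - 4*30]
  = (-10)*(0) - 2*(-16) + (-2)*(-16) = 64
Dy = (-4)*[(-26)*(-4) - 4*30] - (-10)*[2*(-4) - 4*2] + (-2)*[2*30 - (-26)*2]
  = (-4)*(-16) - (-10)*(-16) + (-2)*(112) = -320
Dz = (-4)*[4*30 - (-26)*(-4)] - 2*[2*30 - (-26)*2] + (-10)*[2*(-4) - 4*2]
  = (-4)*(16) - 2*(112) + (-10)*(-16) = -128
x = Dx/D = 64/64 = 1, y = Dy/D = -320/64 = -5, z = Dz/D = -128/64 = -2
Check eq1: (-4)(1) + (2)(-5) + (-2)(-2) = -10 = -10 ✓
Check eq2: (2)(1) + (4)(-5) + (4)(-2) = -26 = -26 ✓
Check eq3: (2)(1) + (-4)(-5) + (-4)(-2) = 30 = 30 ✓

x = 1, y = -5, z = -2


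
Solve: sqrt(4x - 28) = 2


Square both sides: 4x - 28 = 2^2 = 4
4x = 4 + 28 = 32
x = 8
Check: sqrt(4*8 - 28) = sqrt(4) = 2 ✓

x = 8


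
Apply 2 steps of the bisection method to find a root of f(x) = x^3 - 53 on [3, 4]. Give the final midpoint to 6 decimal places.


f(x) = x^3 - 53
f(3) = -26 < 0
f(4) = 11 > 0

Step 1: midpoint = (3.000000 + 4.000000)/2 = 3.500000
  f(3.500000) = -10.125000
  f(mid) < 0, so root is in [3.500000, 4.000000]

Step 2: midpoint = (3.500000 + 4.000000)/2 = 3.750000
  f(3.750000) = -0.265625
  f(mid) < 0, so root is in [3.750000, 4.000000]

midpoint = 3.750000


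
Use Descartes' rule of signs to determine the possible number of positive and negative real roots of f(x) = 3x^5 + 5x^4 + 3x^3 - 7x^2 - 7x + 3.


Descartes' rule of signs:

For positive roots, count sign changes in f(x) = 3x^5 + 5x^4 + 3x^3 - 7x^2 - 7x + 3:
Signs of coefficients: +, +, +, -, -, +
Number of sign changes: 2
Possible positive real roots: 2, 0

For negative roots, examine f(-x) = -3x^5 + 5x^4 - 3x^3 - 7x^2 + 7x + 3:
Signs of coefficients: -, +, -, -, +, +
Number of sign changes: 3
Possible negative real roots: 3, 1

Positive roots: 2 or 0; Negative roots: 3 or 1


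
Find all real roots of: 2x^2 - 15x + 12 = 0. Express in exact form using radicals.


Using the quadratic formula: x = (-b ± sqrt(b^2 - 4ac)) / (2a)
Here a = 2, b = -15, c = 12
Discriminant = b^2 - 4ac = (-15)^2 - 4(2)(12) = 225 - 96 = 129
Since discriminant = 129 > 0, there are two real roots.
x = (15 ± sqrt(129)) / 4
Numerically: x ≈ 6.5895 or x ≈ 0.9105

x = (15 + sqrt(129)) / 4 or x = (15 - sqrt(129)) / 4


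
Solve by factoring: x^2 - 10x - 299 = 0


We need two numbers that multiply to -299 and add to -10.
Those numbers are -23 and 13 (since (-23) * 13 = -299 and (-23) + 13 = -10).
So x^2 - 10x - 299 = (x - 23)(x + 13) = 0
Setting each factor to zero: x = 23 or x = -13

x = -13, x = 23


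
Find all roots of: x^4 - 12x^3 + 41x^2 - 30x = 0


The constant term is 0, so x = 0 is a root. Factor out x:
  x^3 - 12x^2 + 41x - 30 = 0
Let p(x) = x^3 - 12x^2 + 41x - 30. By the rational root theorem (leading coefficient 1), any rational root is an integer divisor of 30: try ±1, ±2, ... in turn.
Test x = 1: value = 0 ✓, so (x - 1) is a factor.
Synthetic division by (x - 1): bring down 1; 1(1) - 12 = -11; (-11)(1) + 41 = 30; 30(1) - 30 = 0 → quotient x^2 - 11x + 30, remainder 0.
Solve the quadratic x^2 - 11x + 30 = 0: discriminant = (-11)^2 - 4(1)(30) = 121 - 120 = 1.
sqrt(1) = 1, so x = (11 ± 1)/2: x = 6 or x = 5.
Collecting all roots found:

x = 0, x = 1, x = 5, x = 6


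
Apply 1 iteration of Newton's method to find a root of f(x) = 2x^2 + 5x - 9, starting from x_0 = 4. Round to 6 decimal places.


Newton's method: x_(n+1) = x_n - f(x_n)/f'(x_n)
f(x) = 2x^2 + 5x - 9
f'(x) = 4x + 5

Iteration 1:
  f(4.000000) = 43.000000
  f'(4.000000) = 21.000000
  x_1 = 4.000000 - (43.000000)/(21.000000) = 1.952381

x_1 = 1.952381


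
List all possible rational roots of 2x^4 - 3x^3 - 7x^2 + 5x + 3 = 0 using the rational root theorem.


Rational root theorem: possible roots are ±p/q where:
  p divides the constant term (3): p ∈ {1, 3}
  q divides the leading coefficient (2): q ∈ {1, 2}

All possible rational roots: -3, -3/2, -1, -1/2, 1/2, 1, 3/2, 3

-3, -3/2, -1, -1/2, 1/2, 1, 3/2, 3


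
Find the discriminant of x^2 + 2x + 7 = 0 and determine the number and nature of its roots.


For ax^2 + bx + c = 0, discriminant D = b^2 - 4ac
Here a = 1, b = 2, c = 7
D = (2)^2 - 4(1)(7) = 4 - 28 = -24

D = -24 < 0
The equation has no real roots (2 complex conjugate roots).

Discriminant = -24, no real roots (2 complex conjugate roots)


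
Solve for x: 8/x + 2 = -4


Subtract 2 from both sides: 8/x = -6
Multiply both sides by x: 8 = -6 * x
Divide by -6: x = -4/3

x = -4/3


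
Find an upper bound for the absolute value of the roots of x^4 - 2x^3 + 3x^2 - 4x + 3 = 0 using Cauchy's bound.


Cauchy's bound: all roots r satisfy |r| <= 1 + max(|a_i/a_n|) for i = 0,...,n-1
where a_n is the leading coefficient.

Coefficients: [1, -2, 3, -4, 3]
Leading coefficient a_n = 1
Ratios |a_i/a_n|: 2, 3, 4, 3
Maximum ratio: 4
Cauchy's bound: |r| <= 1 + 4 = 5

Upper bound = 5


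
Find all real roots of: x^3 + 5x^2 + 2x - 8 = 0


Let p(x) = x^3 + 5x^2 + 2x - 8. By the rational root theorem (leading coefficient 1), any rational root is an integer divisor of 8: try ±1, ±2, ... in turn.
Test x = 1: value = 0 ✓, so (x - 1) is a factor.
Synthetic division by (x - 1): bring down 1; 1(1) + 5 = 6; 6(1) + 2 = 8; 8(1) - 8 = 0 → quotient x^2 + 6x + 8, remainder 0.
Solve the quadratic x^2 + 6x + 8 = 0: discriminant = 6^2 - 4(1)(8) = 36 - 32 = 4.
sqrt(4) = 2, so x = (-6 ± 2)/2: x = -2 or x = -4.

x = -4, x = -2, x = 1


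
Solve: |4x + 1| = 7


An absolute value equation |expr| = 7 gives two cases:
Case 1: 4x + 1 = 7
  4x = 6, so x = 3/2
Case 2: 4x + 1 = -7
  4x = -8, so x = -2

x = -2, x = 3/2


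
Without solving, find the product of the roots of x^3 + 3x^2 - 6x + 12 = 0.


By Vieta's formulas for x^3 + bx^2 + cx + d = 0:
  r1 + r2 + r3 = -b/a = -3
  r1*r2 + r1*r3 + r2*r3 = c/a = -6
  r1*r2*r3 = -d/a = -12


Product = -12


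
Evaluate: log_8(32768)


We need the exponent such that 8^? = 32768
8^5 = 32768
Therefore log_8(32768) = 5

5


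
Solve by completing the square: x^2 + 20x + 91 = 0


Start: x^2 + 20x + 91 = 0
Move constant: x^2 + 20x = -91
Half of 20 is 10, squared is 100
Add 100 to both sides: x^2 + 20x + 100 = 9
(x + 10)^2 = 9
x + 10 = ±3
x = -10 + 3 = -7 or x = -10 - 3 = -13

x = -13, x = -7


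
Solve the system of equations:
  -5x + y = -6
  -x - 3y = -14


Using Cramer's rule:
Determinant D = (-5)(-3) - (-1)(1) = 15 + 1 = 16
Dx = (-6)(-3) - (-14)(1) = 18 + 14 = 32
Dy = (-5)(-14) - (-1)(-6) = 70 - 6 = 64
x = Dx/D = 32/16 = 2
y = Dy/D = 64/16 = 4

x = 2, y = 4


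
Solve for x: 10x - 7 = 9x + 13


Starting with: 10x - 7 = 9x + 13
Move all x terms to left: (10 - 9)x = 13 + 7
Simplify: x = 20
Divide both sides by 1: x = 20

x = 20


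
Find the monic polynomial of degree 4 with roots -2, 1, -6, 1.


A monic polynomial with roots -2, 1, -6, 1 is:
p(x) = (x + 2)(x - 1)(x + 6)(x - 1)
After multiplying by (x + 2): x + 2
After multiplying by (x - 1): x^2 + x - 2
After multiplying by (x + 6): x^3 + 7x^2 + 4x - 12
After multiplying by (x - 1): x^4 + 6x^3 - 3x^2 - 16x + 12

x^4 + 6x^3 - 3x^2 - 16x + 12


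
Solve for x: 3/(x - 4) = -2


Multiply both sides by (x - 4): 3 = -2(x - 4)
Distribute: 3 = -2x + 8
-2x = 3 - 8 = -5
x = 5/2

x = 5/2


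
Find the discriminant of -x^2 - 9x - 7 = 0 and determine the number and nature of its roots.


For ax^2 + bx + c = 0, discriminant D = b^2 - 4ac
Here a = -1, b = -9, c = -7
D = (-9)^2 - 4(-1)(-7) = 81 - 28 = 53

D = 53 > 0 but not a perfect square
The equation has 2 distinct real irrational roots.

Discriminant = 53, 2 distinct real irrational roots


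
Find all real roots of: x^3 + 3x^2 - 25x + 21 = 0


Let p(x) = x^3 + 3x^2 - 25x + 21. By the rational root theorem (leading coefficient 1), any rational root is an integer divisor of 21: try ±1, ±2, ... in turn.
Test x = 1: value = 0 ✓, so (x - 1) is a factor.
Synthetic division by (x - 1): bring down 1; 1(1) + 3 = 4; 4(1) - 25 = -21; (-21)(1) + 21 = 0 → quotient x^2 + 4x - 21, remainder 0.
Solve the quadratic x^2 + 4x - 21 = 0: discriminant = 4^2 - 4(1)(-21) = 16 + 84 = 100.
sqrt(100) = 10, so x = (-4 ± 10)/2: x = 3 or x = -7.

x = -7, x = 1, x = 3


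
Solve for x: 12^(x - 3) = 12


Express both sides with the same base.
12 = 12^1
Since the bases match, equate exponents: x - 3 = 1
So x = 1 - (-3) = 4

x = 4


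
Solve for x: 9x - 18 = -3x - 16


Starting with: 9x - 18 = -3x - 16
Move all x terms to left: (9 + 3)x = -16 + 18
Simplify: 12x = 2
Divide both sides by 12: x = 1/6

x = 1/6


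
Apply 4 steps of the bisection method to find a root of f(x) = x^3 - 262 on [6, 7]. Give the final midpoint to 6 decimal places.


f(x) = x^3 - 262
f(6) = -46 < 0
f(7) = 81 > 0

Step 1: midpoint = (6.000000 + 7.000000)/2 = 6.500000
  f(6.500000) = 12.625000
  f(mid) > 0, so root is in [6.000000, 6.500000]

Step 2: midpoint = (6.000000 + 6.500000)/2 = 6.250000
  f(6.250000) = -17.859375
  f(mid) < 0, so root is in [6.250000, 6.500000]

Step 3: midpoint = (6.250000 + 6.500000)/2 = 6.375000
  f(6.375000) = -2.916016
  f(mid) < 0, so root is in [6.375000, 6.500000]

Step 4: midpoint = (6.375000 + 6.500000)/2 = 6.437500
  f(6.437500) = 4.779053
  f(mid) > 0, so root is in [6.375000, 6.437500]

midpoint = 6.437500


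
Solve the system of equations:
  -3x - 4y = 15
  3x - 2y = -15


Using Cramer's rule:
Determinant D = (-3)(-2) - (3)(-4) = 6 + 12 = 18
Dx = (15)(-2) - (-15)(-4) = -30 - 60 = -90
Dy = (-3)(-15) - (3)(15) = 45 - 45 = 0
x = Dx/D = -90/18 = -5
y = Dy/D = 0/18 = 0

x = -5, y = 0


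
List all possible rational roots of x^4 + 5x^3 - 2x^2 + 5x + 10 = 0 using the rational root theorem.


Rational root theorem: possible roots are ±p/q where:
  p divides the constant term (10): p ∈ {1, 2, 5, 10}
  q divides the leading coefficient (1): q ∈ {1}

All possible rational roots: -10, -5, -2, -1, 1, 2, 5, 10

-10, -5, -2, -1, 1, 2, 5, 10


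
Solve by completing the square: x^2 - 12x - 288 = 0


Start: x^2 - 12x - 288 = 0
Move constant: x^2 - 12x = 288
Half of -12 is -6, squared is 36
Add 36 to both sides: x^2 - 12x + 36 = 324
(x - 6)^2 = 324
x - 6 = ±18
x = 6 + 18 = 24 or x = 6 - 18 = -12

x = -12, x = 24


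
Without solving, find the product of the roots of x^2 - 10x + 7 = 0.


By Vieta's formulas for ax^2 + bx + c = 0:
  Sum of roots = -b/a
  Product of roots = c/a

Here a = 1, b = -10, c = 7
Sum = -(-10)/1 = 10
Product = 7/1 = 7

Product = 7


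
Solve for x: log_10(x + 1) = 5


Convert to exponential form: x + 1 = 10^5 = 100000
x = 100000 - 1 = 99999
Check: log_10(99999 + 1) = log_10(100000) = log_10(100000) = 5 ✓

x = 99999


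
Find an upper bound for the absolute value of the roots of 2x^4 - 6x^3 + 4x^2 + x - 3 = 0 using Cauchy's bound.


Cauchy's bound: all roots r satisfy |r| <= 1 + max(|a_i/a_n|) for i = 0,...,n-1
where a_n is the leading coefficient.

Coefficients: [2, -6, 4, 1, -3]
Leading coefficient a_n = 2
Ratios |a_i/a_n|: 3, 2, 1/2, 3/2
Maximum ratio: 3
Cauchy's bound: |r| <= 1 + 3 = 4

Upper bound = 4


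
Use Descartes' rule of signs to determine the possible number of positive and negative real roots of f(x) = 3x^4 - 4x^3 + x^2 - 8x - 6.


Descartes' rule of signs:

For positive roots, count sign changes in f(x) = 3x^4 - 4x^3 + x^2 - 8x - 6:
Signs of coefficients: +, -, +, -, -
Number of sign changes: 3
Possible positive real roots: 3, 1

For negative roots, examine f(-x) = 3x^4 + 4x^3 + x^2 + 8x - 6:
Signs of coefficients: +, +, +, +, -
Number of sign changes: 1
Possible negative real roots: 1

Positive roots: 3 or 1; Negative roots: 1


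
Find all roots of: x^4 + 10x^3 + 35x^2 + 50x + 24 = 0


Let p(x) = x^4 + 10x^3 + 35x^2 + 50x + 24. By the rational root theorem (leading coefficient 1), any rational root is an integer divisor of 24: try ±1, ±2, ... in turn.
Test x = 1: value = 120 ≠ 0.
Test x = -1: value = 0 ✓, so (x + 1) is a factor.
Synthetic division by (x + 1): bring down 1; 1(-1) + 10 = 9; 9(-1) + 35 = 26; 26(-1) + 50 = 24; 24(-1) + 24 = 0 → quotient x^3 + 9x^2 + 26x + 24, remainder 0.
Continue with the quotient x^3 + 9x^2 + 26x + 24 (candidates must divide 24; re-test x = -1 first in case it repeats).
Test x = -1: value = 6 ≠ 0.
Test x = 2: value = 120 ≠ 0.
Test x = -2: value = 0 ✓, so (x + 2) is a factor.
Synthetic division by (x + 2): bring down 1; 1(-2) + 9 = 7; 7(-2) + 26 = 12; 12(-2) + 24 = 0 → quotient x^2 + 7x + 12, remainder 0.
Solve the quadratic x^2 + 7x + 12 = 0: discriminant = 7^2 - 4(1)(12) = 49 - 48 = 1.
sqrt(1) = 1, so x = (-7 ± 1)/2: x = -3 or x = -4.
Collecting all roots found:

x = -4, x = -3, x = -2, x = -1


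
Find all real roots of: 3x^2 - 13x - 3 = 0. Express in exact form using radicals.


Using the quadratic formula: x = (-b ± sqrt(b^2 - 4ac)) / (2a)
Here a = 3, b = -13, c = -3
Discriminant = b^2 - 4ac = (-13)^2 - 4(3)(-3) = 169 + 36 = 205
Since discriminant = 205 > 0, there are two real roots.
x = (13 ± sqrt(205)) / 6
Numerically: x ≈ 4.5530 or x ≈ -0.2196

x = (13 + sqrt(205)) / 6 or x = (13 - sqrt(205)) / 6


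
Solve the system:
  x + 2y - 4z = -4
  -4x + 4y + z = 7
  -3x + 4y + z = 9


Using Cramer's rule. Expand each determinant along the first row.
D  = 1*[4*1 - 1*4] - 2*[(-4)*1 - 1*(-3)] + (-4)*[(-4)*4 - 4*(-3)]
  = 1*(0) - 2*(-1) + (-4)*(-4) = 18
Dx = (-4)*[4*1 - 1*4] - 2*[7*1 - 1*9] + (-4)*[7*4 - 4*9]
  = (-4)*(0) - 2*(-2) + (-4)*(-8) = 36
Dy = 1*[7*1 - 1*9] - (-4)*[(-4)*1 - 1*(-3)] + (-4)*[(-4)*9 - 7*(-3)]
  = 1*(-2) - (-4)*(-1) + (-4)*(-15) = 54
Dz = 1*[4*9 - 7*4] - 2*[(-4)*9 - 7*(-3)] + (-4)*[(-4)*4 - 4*(-3)]
  = 1*(8) - 2*(-15) + (-4)*(-4) = 54
x = Dx/D = 36/18 = 2, y = Dy/D = 54/18 = 3, z = Dz/D = 54/18 = 3
Check eq1: (1)(2) + (2)(3) + (-4)(3) = -4 = -4 ✓
Check eq2: (-4)(2) + (4)(3) + (1)(3) = 7 = 7 ✓
Check eq3: (-3)(2) + (4)(3) + (1)(3) = 9 = 9 ✓

x = 2, y = 3, z = 3


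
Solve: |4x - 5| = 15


An absolute value equation |expr| = 15 gives two cases:
Case 1: 4x - 5 = 15
  4x = 20, so x = 5
Case 2: 4x - 5 = -15
  4x = -10, so x = -5/2

x = -5/2, x = 5


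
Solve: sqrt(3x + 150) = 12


Square both sides: 3x + 150 = 12^2 = 144
3x = 144 - 150 = -6
x = -2
Check: sqrt(3*(-2) + 150) = sqrt(144) = 12 ✓

x = -2


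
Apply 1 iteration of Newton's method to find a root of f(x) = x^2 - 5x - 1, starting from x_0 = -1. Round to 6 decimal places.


Newton's method: x_(n+1) = x_n - f(x_n)/f'(x_n)
f(x) = x^2 - 5x - 1
f'(x) = 2x - 5

Iteration 1:
  f(-1.000000) = 5.000000
  f'(-1.000000) = -7.000000
  x_1 = -1.000000 - (5.000000)/(-7.000000) = -0.285714

x_1 = -0.285714


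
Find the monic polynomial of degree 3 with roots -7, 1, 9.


A monic polynomial with roots -7, 1, 9 is:
p(x) = (x + 7)(x - 1)(x - 9)
After multiplying by (x + 7): x + 7
After multiplying by (x - 1): x^2 + 6x - 7
After multiplying by (x - 9): x^3 - 3x^2 - 61x + 63

x^3 - 3x^2 - 61x + 63


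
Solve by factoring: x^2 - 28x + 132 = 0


We need two numbers that multiply to 132 and add to -28.
Those numbers are -22 and -6 (since (-22) * (-6) = 132 and (-22) + (-6) = -28).
So x^2 - 28x + 132 = (x - 22)(x - 6) = 0
Setting each factor to zero: x = 22 or x = 6

x = 6, x = 22


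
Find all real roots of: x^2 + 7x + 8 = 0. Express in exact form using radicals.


Using the quadratic formula: x = (-b ± sqrt(b^2 - 4ac)) / (2a)
Here a = 1, b = 7, c = 8
Discriminant = b^2 - 4ac = 7^2 - 4(1)(8) = 49 - 32 = 17
Since discriminant = 17 > 0, there are two real roots.
x = (-7 ± sqrt(17)) / 2
Numerically: x ≈ -1.4384 or x ≈ -5.5616

x = (-7 + sqrt(17)) / 2 or x = (-7 - sqrt(17)) / 2


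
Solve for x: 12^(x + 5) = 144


Express both sides with the same base.
144 = 12^2
Since the bases match, equate exponents: x + 5 = 2
So x = 2 - (5) = -3

x = -3


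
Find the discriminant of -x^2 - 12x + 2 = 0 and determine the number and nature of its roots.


For ax^2 + bx + c = 0, discriminant D = b^2 - 4ac
Here a = -1, b = -12, c = 2
D = (-12)^2 - 4(-1)(2) = 144 + 8 = 152

D = 152 > 0 but not a perfect square
The equation has 2 distinct real irrational roots.

Discriminant = 152, 2 distinct real irrational roots


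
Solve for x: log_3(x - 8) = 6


Convert to exponential form: x - 8 = 3^6 = 729
x = 729 + 8 = 737
Check: log_3(737 - 8) = log_3(729) = log_3(729) = 6 ✓

x = 737


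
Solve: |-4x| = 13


An absolute value equation |expr| = 13 gives two cases:
Case 1: -4x = 13
  -4x = 13, so x = -13/4
Case 2: -4x = -13
  -4x = -13, so x = 13/4

x = -13/4, x = 13/4


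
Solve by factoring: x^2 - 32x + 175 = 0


We need two numbers that multiply to 175 and add to -32.
Those numbers are -25 and -7 (since (-25) * (-7) = 175 and (-25) + (-7) = -32).
So x^2 - 32x + 175 = (x - 25)(x - 7) = 0
Setting each factor to zero: x = 25 or x = 7

x = 7, x = 25


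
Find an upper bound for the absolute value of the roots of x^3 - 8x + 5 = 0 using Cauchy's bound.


Cauchy's bound: all roots r satisfy |r| <= 1 + max(|a_i/a_n|) for i = 0,...,n-1
where a_n is the leading coefficient.

Coefficients: [1, 0, -8, 5]
Leading coefficient a_n = 1
Ratios |a_i/a_n|: 0, 8, 5
Maximum ratio: 8
Cauchy's bound: |r| <= 1 + 8 = 9

Upper bound = 9


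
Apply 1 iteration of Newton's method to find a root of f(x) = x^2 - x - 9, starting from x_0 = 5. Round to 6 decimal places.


Newton's method: x_(n+1) = x_n - f(x_n)/f'(x_n)
f(x) = x^2 - x - 9
f'(x) = 2x - 1

Iteration 1:
  f(5.000000) = 11.000000
  f'(5.000000) = 9.000000
  x_1 = 5.000000 - (11.000000)/(9.000000) = 3.777778

x_1 = 3.777778


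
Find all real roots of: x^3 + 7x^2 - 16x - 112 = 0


Let p(x) = x^3 + 7x^2 - 16x - 112. By the rational root theorem (leading coefficient 1), any rational root is an integer divisor of 112: try ±1, ±2, ... in turn.
Test x = 1: value = -120 ≠ 0.
Test x = -1: value = -90 ≠ 0.
Test x = 2: value = -108 ≠ 0.
Test x = -2: value = -60 ≠ 0.
Test x = 4: value = 0 ✓, so (x - 4) is a factor.
Synthetic division by (x - 4): bring down 1; 1(4) + 7 = 11; 11(4) - 16 = 28; 28(4) - 112 = 0 → quotient x^2 + 11x + 28, remainder 0.
Solve the quadratic x^2 + 11x + 28 = 0: discriminant = 11^2 - 4(1)(28) = 121 - 112 = 9.
sqrt(9) = 3, so x = (-11 ± 3)/2: x = -4 or x = -7.

x = -7, x = -4, x = 4


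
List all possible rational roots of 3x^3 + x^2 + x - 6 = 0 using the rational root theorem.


Rational root theorem: possible roots are ±p/q where:
  p divides the constant term (-6): p ∈ {1, 2, 3, 6}
  q divides the leading coefficient (3): q ∈ {1, 3}

All possible rational roots: -6, -3, -2, -1, -2/3, -1/3, 1/3, 2/3, 1, 2, 3, 6

-6, -3, -2, -1, -2/3, -1/3, 1/3, 2/3, 1, 2, 3, 6


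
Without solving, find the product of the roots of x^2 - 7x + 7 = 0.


By Vieta's formulas for ax^2 + bx + c = 0:
  Sum of roots = -b/a
  Product of roots = c/a

Here a = 1, b = -7, c = 7
Sum = -(-7)/1 = 7
Product = 7/1 = 7

Product = 7


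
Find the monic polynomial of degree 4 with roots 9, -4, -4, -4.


A monic polynomial with roots 9, -4, -4, -4 is:
p(x) = (x - 9)(x + 4)(x + 4)(x + 4)
After multiplying by (x - 9): x - 9
After multiplying by (x + 4): x^2 - 5x - 36
After multiplying by (x + 4): x^3 - x^2 - 56x - 144
After multiplying by (x + 4): x^4 + 3x^3 - 60x^2 - 368x - 576

x^4 + 3x^3 - 60x^2 - 368x - 576


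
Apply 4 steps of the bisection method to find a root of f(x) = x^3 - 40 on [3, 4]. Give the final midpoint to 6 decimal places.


f(x) = x^3 - 40
f(3) = -13 < 0
f(4) = 24 > 0

Step 1: midpoint = (3.000000 + 4.000000)/2 = 3.500000
  f(3.500000) = 2.875000
  f(mid) > 0, so root is in [3.000000, 3.500000]

Step 2: midpoint = (3.000000 + 3.500000)/2 = 3.250000
  f(3.250000) = -5.671875
  f(mid) < 0, so root is in [3.250000, 3.500000]

Step 3: midpoint = (3.250000 + 3.500000)/2 = 3.375000
  f(3.375000) = -1.556641
  f(mid) < 0, so root is in [3.375000, 3.500000]

Step 4: midpoint = (3.375000 + 3.500000)/2 = 3.437500
  f(3.437500) = 0.618896
  f(mid) > 0, so root is in [3.375000, 3.437500]

midpoint = 3.437500


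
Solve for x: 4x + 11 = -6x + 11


Starting with: 4x + 11 = -6x + 11
Move all x terms to left: (4 + 6)x = 11 - 11
Simplify: 10x = 0
Divide both sides by 10: x = 0

x = 0


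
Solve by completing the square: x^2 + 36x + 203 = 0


Start: x^2 + 36x + 203 = 0
Move constant: x^2 + 36x = -203
Half of 36 is 18, squared is 324
Add 324 to both sides: x^2 + 36x + 324 = 121
(x + 18)^2 = 121
x + 18 = ±11
x = -18 + 11 = -7 or x = -18 - 11 = -29

x = -29, x = -7


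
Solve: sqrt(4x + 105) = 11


Square both sides: 4x + 105 = 11^2 = 121
4x = 121 - 105 = 16
x = 4
Check: sqrt(4*4 + 105) = sqrt(121) = 11 ✓

x = 4


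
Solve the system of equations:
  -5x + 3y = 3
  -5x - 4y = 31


Using Cramer's rule:
Determinant D = (-5)(-4) - (-5)(3) = 20 + 15 = 35
Dx = (3)(-4) - (31)(3) = -12 - 93 = -105
Dy = (-5)(31) - (-5)(3) = -155 + 15 = -140
x = Dx/D = -105/35 = -3
y = Dy/D = -140/35 = -4

x = -3, y = -4


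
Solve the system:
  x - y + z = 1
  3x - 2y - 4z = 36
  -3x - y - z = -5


Using Cramer's rule. Expand each determinant along the first row.
D  = 1*[(-2)*(-1) - (-4)*(-1)] - (-1)*[3*(-1) - (-4)*(-3)] + 1*[3*(-1) - (-2)*(-3)]
  = 1*(-2) - (-1)*(-15) + 1*(-9) = -26
Dx = 1*[(-2)*(-1) - (-4)*(-1)] - (-1)*[36*(-1) - (-4)*(-5)] + 1*[36*(-1) - (-2)*(-5)]
  = 1*(-2) - (-1)*(-56) + 1*(-46) = -104
Dy = 1*[36*(-1) - (-4)*(-5)] - 1*[3*(-1) - (-4)*(-3)] + 1*[3*(-5) - 36*(-3)]
  = 1*(-56) - 1*(-15) + 1*(93) = 52
Dz = 1*[(-2)*(-5) - 36*(-1)] - (-1)*[3*(-5) - 36*(-3)] + 1*[3*(-1) - (-2)*(-3)]
  = 1*(46) - (-1)*(93) + 1*(-9) = 130
x = Dx/D = -104/-26 = 4, y = Dy/D = 52/-26 = -2, z = Dz/D = 130/-26 = -5
Check eq1: (1)(4) + (-1)(-2) + (1)(-5) = 1 = 1 ✓
Check eq2: (3)(4) + (-2)(-2) + (-4)(-5) = 36 = 36 ✓
Check eq3: (-3)(4) + (-1)(-2) + (-1)(-5) = -5 = -5 ✓

x = 4, y = -2, z = -5


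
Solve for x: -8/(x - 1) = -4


Multiply both sides by (x - 1): -8 = -4(x - 1)
Distribute: -8 = -4x + 4
-4x = -8 - 4 = -12
x = 3

x = 3


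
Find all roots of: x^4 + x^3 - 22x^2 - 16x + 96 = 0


Let p(x) = x^4 + x^3 - 22x^2 - 16x + 96. By the rational root theorem (leading coefficient 1), any rational root is an integer divisor of 96: try ±1, ±2, ... in turn.
Test x = 1: value = 60 ≠ 0.
Test x = -1: value = 90 ≠ 0.
Test x = 2: value = 0 ✓, so (x - 2) is a factor.
Synthetic division by (x - 2): bring down 1; 1(2) + 1 = 3; 3(2) - 22 = -16; (-16)(2) - 16 = -48; (-48)(2) + 96 = 0 → quotient x^3 + 3x^2 - 16x - 48, remainder 0.
Continue with the quotient x^3 + 3x^2 - 16x - 48 (candidates must divide 48; re-test x = 2 first in case it repeats).
Test x = 2: value = -60 ≠ 0.
Test x = -2: value = -12 ≠ 0.
Test x = 3: value = -42 ≠ 0.
Test x = -3: value = 0 ✓, so (x + 3) is a factor.
Synthetic division by (x + 3): bring down 1; 1(-3) + 3 = 0; 0(-3) - 16 = -16; (-16)(-3) - 48 = 0 → quotient x^2 - 16, remainder 0.
Solve the quadratic x^2 - 16 = 0: discriminant = 0^2 - 4(1)(-16) = 0 + 64 = 64.
sqrt(64) = 8, so x = (0 ± 8)/2: x = 4 or x = -4.
Collecting all roots found:

x = -4, x = -3, x = 2, x = 4


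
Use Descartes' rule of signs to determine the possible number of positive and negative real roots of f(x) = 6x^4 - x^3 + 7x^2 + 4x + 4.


Descartes' rule of signs:

For positive roots, count sign changes in f(x) = 6x^4 - x^3 + 7x^2 + 4x + 4:
Signs of coefficients: +, -, +, +, +
Number of sign changes: 2
Possible positive real roots: 2, 0

For negative roots, examine f(-x) = 6x^4 + x^3 + 7x^2 - 4x + 4:
Signs of coefficients: +, +, +, -, +
Number of sign changes: 2
Possible negative real roots: 2, 0

Positive roots: 2 or 0; Negative roots: 2 or 0


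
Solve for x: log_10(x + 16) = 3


Convert to exponential form: x + 16 = 10^3 = 1000
x = 1000 - 16 = 984
Check: log_10(984 + 16) = log_10(1000) = log_10(1000) = 3 ✓

x = 984


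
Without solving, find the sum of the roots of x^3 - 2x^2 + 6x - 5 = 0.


By Vieta's formulas for x^3 + bx^2 + cx + d = 0:
  r1 + r2 + r3 = -b/a = 2
  r1*r2 + r1*r3 + r2*r3 = c/a = 6
  r1*r2*r3 = -d/a = 5


Sum = 2


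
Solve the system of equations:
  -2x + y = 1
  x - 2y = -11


Using Cramer's rule:
Determinant D = (-2)(-2) - (1)(1) = 4 - 1 = 3
Dx = (1)(-2) - (-11)(1) = -2 + 11 = 9
Dy = (-2)(-11) - (1)(1) = 22 - 1 = 21
x = Dx/D = 9/3 = 3
y = Dy/D = 21/3 = 7

x = 3, y = 7


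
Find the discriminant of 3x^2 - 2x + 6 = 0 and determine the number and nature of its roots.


For ax^2 + bx + c = 0, discriminant D = b^2 - 4ac
Here a = 3, b = -2, c = 6
D = (-2)^2 - 4(3)(6) = 4 - 72 = -68

D = -68 < 0
The equation has no real roots (2 complex conjugate roots).

Discriminant = -68, no real roots (2 complex conjugate roots)


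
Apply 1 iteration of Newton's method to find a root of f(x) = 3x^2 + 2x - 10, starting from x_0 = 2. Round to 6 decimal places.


Newton's method: x_(n+1) = x_n - f(x_n)/f'(x_n)
f(x) = 3x^2 + 2x - 10
f'(x) = 6x + 2

Iteration 1:
  f(2.000000) = 6.000000
  f'(2.000000) = 14.000000
  x_1 = 2.000000 - (6.000000)/(14.000000) = 1.571429

x_1 = 1.571429


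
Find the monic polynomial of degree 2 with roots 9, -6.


A monic polynomial with roots 9, -6 is:
p(x) = (x - 9)(x + 6)
After multiplying by (x - 9): x - 9
After multiplying by (x + 6): x^2 - 3x - 54

x^2 - 3x - 54


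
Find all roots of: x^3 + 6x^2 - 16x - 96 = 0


Let p(x) = x^3 + 6x^2 - 16x - 96. By the rational root theorem (leading coefficient 1), any rational root is an integer divisor of 96: try ±1, ±2, ... in turn.
Test x = 1: value = -105 ≠ 0.
Test x = -1: value = -75 ≠ 0.
Test x = 2: value = -96 ≠ 0.
Test x = -2: value = -48 ≠ 0.
Test x = 3: value = -63 ≠ 0.
Test x = -3: value = -21 ≠ 0.
Test x = 4: value = 0 ✓, so (x - 4) is a factor.
Synthetic division by (x - 4): bring down 1; 1(4) + 6 = 10; 10(4) - 16 = 24; 24(4) - 96 = 0 → quotient x^2 + 10x + 24, remainder 0.
Solve the quadratic x^2 + 10x + 24 = 0: discriminant = 10^2 - 4(1)(24) = 100 - 96 = 4.
sqrt(4) = 2, so x = (-10 ± 2)/2: x = -4 or x = -6.
Collecting all roots found:

x = -6, x = -4, x = 4
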